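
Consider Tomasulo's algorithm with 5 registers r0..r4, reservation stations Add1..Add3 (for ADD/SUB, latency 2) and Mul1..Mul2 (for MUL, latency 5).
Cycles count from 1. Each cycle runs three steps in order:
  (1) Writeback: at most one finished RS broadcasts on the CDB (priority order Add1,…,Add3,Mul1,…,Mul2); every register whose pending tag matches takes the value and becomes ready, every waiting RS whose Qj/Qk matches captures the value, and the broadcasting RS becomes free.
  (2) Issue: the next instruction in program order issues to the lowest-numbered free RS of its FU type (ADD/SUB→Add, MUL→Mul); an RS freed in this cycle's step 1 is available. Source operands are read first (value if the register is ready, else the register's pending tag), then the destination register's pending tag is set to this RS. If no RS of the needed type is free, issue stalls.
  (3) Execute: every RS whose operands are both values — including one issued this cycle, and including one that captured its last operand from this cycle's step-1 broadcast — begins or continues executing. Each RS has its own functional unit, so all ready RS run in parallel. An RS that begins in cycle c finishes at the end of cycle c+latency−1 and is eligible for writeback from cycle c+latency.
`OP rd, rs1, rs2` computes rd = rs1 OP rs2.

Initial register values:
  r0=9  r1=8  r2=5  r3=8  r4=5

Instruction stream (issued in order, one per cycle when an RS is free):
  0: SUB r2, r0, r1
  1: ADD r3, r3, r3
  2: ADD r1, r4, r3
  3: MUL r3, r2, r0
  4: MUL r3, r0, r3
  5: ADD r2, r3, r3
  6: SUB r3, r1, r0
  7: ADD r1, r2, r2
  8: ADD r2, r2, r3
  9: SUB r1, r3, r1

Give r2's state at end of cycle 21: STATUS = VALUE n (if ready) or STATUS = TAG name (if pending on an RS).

STATUS = VALUE 174

c1: issue SUB r2<-Add1 | r0:9,r1:8,r2:Add1,r3:8,r4:5
c2: issue ADD r3<-Add2 | r0:9,r1:8,r2:Add1,r3:Add2,r4:5
c3: CDB Add1=1; issue ADD r1<-Add1 | r0:9,r1:Add1,r2:1,r3:Add2,r4:5
c4: CDB Add2=16; issue MUL r3<-Mul1 | r0:9,r1:Add1,r2:1,r3:Mul1,r4:5
c5: issue MUL r3<-Mul2 | r0:9,r1:Add1,r2:1,r3:Mul2,r4:5
c6: CDB Add1=21; issue ADD r2<-Add1 | r0:9,r1:21,r2:Add1,r3:Mul2,r4:5
c7: issue SUB r3<-Add2 | r0:9,r1:21,r2:Add1,r3:Add2,r4:5
c8: issue ADD r1<-Add3 | r0:9,r1:Add3,r2:Add1,r3:Add2,r4:5
c9: CDB Add2=12; issue ADD r2<-Add2 | r0:9,r1:Add3,r2:Add2,r3:12,r4:5
c10: CDB Mul1=9; stall | r0:9,r1:Add3,r2:Add2,r3:12,r4:5
c11: stall | r0:9,r1:Add3,r2:Add2,r3:12,r4:5
c12: stall | r0:9,r1:Add3,r2:Add2,r3:12,r4:5
c13: stall | r0:9,r1:Add3,r2:Add2,r3:12,r4:5
c14: stall | r0:9,r1:Add3,r2:Add2,r3:12,r4:5
c15: CDB Mul2=81; stall | r0:9,r1:Add3,r2:Add2,r3:12,r4:5
c16: stall | r0:9,r1:Add3,r2:Add2,r3:12,r4:5
c17: CDB Add1=162; issue SUB r1<-Add1 | r0:9,r1:Add1,r2:Add2,r3:12,r4:5
c18: - | r0:9,r1:Add1,r2:Add2,r3:12,r4:5
c19: CDB Add2=174 | r0:9,r1:Add1,r2:174,r3:12,r4:5
c20: CDB Add3=324 | r0:9,r1:Add1,r2:174,r3:12,r4:5
c21: - | r0:9,r1:Add1,r2:174,r3:12,r4:5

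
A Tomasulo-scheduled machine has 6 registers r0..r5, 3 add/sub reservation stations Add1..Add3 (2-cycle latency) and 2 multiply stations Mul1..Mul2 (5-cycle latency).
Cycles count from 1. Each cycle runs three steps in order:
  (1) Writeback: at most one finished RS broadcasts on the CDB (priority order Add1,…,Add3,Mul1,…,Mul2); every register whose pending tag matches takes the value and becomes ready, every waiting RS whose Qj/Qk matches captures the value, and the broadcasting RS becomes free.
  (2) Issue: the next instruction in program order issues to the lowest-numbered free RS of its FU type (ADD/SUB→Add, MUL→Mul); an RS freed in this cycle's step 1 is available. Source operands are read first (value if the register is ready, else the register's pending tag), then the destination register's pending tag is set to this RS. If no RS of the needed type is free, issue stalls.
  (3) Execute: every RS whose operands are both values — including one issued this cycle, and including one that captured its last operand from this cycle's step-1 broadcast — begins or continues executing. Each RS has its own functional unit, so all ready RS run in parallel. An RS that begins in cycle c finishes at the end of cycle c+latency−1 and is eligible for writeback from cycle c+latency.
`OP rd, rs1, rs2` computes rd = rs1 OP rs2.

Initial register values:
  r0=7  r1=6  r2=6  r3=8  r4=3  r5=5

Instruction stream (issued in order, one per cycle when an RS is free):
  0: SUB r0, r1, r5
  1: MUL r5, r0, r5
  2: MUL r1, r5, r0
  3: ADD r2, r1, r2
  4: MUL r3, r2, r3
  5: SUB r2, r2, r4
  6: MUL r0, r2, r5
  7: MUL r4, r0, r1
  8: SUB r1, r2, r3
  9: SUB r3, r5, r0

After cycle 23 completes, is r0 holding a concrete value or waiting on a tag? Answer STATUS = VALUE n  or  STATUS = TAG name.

STATUS = VALUE 40

c1: issue SUB r0<-Add1 | r0:Add1,r1:6,r2:6,r3:8,r4:3,r5:5
c2: issue MUL r5<-Mul1 | r0:Add1,r1:6,r2:6,r3:8,r4:3,r5:Mul1
c3: CDB Add1=1; issue MUL r1<-Mul2 | r0:1,r1:Mul2,r2:6,r3:8,r4:3,r5:Mul1
c4: issue ADD r2<-Add1 | r0:1,r1:Mul2,r2:Add1,r3:8,r4:3,r5:Mul1
c5: stall | r0:1,r1:Mul2,r2:Add1,r3:8,r4:3,r5:Mul1
c6: stall | r0:1,r1:Mul2,r2:Add1,r3:8,r4:3,r5:Mul1
c7: stall | r0:1,r1:Mul2,r2:Add1,r3:8,r4:3,r5:Mul1
c8: CDB Mul1=5; issue MUL r3<-Mul1 | r0:1,r1:Mul2,r2:Add1,r3:Mul1,r4:3,r5:5
c9: issue SUB r2<-Add2 | r0:1,r1:Mul2,r2:Add2,r3:Mul1,r4:3,r5:5
c10: stall | r0:1,r1:Mul2,r2:Add2,r3:Mul1,r4:3,r5:5
c11: stall | r0:1,r1:Mul2,r2:Add2,r3:Mul1,r4:3,r5:5
c12: stall | r0:1,r1:Mul2,r2:Add2,r3:Mul1,r4:3,r5:5
c13: CDB Mul2=5; issue MUL r0<-Mul2 | r0:Mul2,r1:5,r2:Add2,r3:Mul1,r4:3,r5:5
c14: stall | r0:Mul2,r1:5,r2:Add2,r3:Mul1,r4:3,r5:5
c15: CDB Add1=11; stall | r0:Mul2,r1:5,r2:Add2,r3:Mul1,r4:3,r5:5
c16: stall | r0:Mul2,r1:5,r2:Add2,r3:Mul1,r4:3,r5:5
c17: CDB Add2=8; stall | r0:Mul2,r1:5,r2:8,r3:Mul1,r4:3,r5:5
c18: stall | r0:Mul2,r1:5,r2:8,r3:Mul1,r4:3,r5:5
c19: stall | r0:Mul2,r1:5,r2:8,r3:Mul1,r4:3,r5:5
c20: CDB Mul1=88; issue MUL r4<-Mul1 | r0:Mul2,r1:5,r2:8,r3:88,r4:Mul1,r5:5
c21: issue SUB r1<-Add1 | r0:Mul2,r1:Add1,r2:8,r3:88,r4:Mul1,r5:5
c22: CDB Mul2=40; issue SUB r3<-Add2 | r0:40,r1:Add1,r2:8,r3:Add2,r4:Mul1,r5:5
c23: CDB Add1=-80 | r0:40,r1:-80,r2:8,r3:Add2,r4:Mul1,r5:5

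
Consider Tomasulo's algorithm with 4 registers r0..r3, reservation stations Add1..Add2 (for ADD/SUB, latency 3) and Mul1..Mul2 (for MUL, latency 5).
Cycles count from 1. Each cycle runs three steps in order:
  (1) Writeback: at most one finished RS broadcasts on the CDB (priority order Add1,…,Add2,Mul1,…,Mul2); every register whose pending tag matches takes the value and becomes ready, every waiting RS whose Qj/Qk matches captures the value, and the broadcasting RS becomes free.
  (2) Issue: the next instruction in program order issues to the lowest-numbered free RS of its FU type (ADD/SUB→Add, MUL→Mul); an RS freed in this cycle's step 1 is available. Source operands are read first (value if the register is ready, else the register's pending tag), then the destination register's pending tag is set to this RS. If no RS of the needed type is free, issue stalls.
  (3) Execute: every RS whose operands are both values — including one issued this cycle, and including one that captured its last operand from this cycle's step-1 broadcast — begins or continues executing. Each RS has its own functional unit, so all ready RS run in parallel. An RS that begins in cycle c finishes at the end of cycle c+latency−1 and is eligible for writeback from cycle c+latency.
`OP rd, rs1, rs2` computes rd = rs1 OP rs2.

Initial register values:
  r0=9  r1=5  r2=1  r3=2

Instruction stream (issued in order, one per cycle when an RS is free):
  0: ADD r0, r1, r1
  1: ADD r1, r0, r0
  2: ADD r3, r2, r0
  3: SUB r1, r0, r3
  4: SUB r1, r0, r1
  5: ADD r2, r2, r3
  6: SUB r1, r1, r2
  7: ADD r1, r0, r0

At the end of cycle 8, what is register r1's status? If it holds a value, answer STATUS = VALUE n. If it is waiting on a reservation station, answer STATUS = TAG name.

cycle 1: issue ADD r0<-Add1 // r0:Add1,r1:5,r2:1,r3:2
cycle 2: issue ADD r1<-Add2 // r0:Add1,r1:Add2,r2:1,r3:2
cycle 3: stall // r0:Add1,r1:Add2,r2:1,r3:2
cycle 4: CDB Add1=10; issue ADD r3<-Add1 // r0:10,r1:Add2,r2:1,r3:Add1
cycle 5: stall // r0:10,r1:Add2,r2:1,r3:Add1
cycle 6: stall // r0:10,r1:Add2,r2:1,r3:Add1
cycle 7: CDB Add1=11; issue SUB r1<-Add1 // r0:10,r1:Add1,r2:1,r3:11
cycle 8: CDB Add2=20; issue SUB r1<-Add2 // r0:10,r1:Add2,r2:1,r3:11

STATUS = TAG Add2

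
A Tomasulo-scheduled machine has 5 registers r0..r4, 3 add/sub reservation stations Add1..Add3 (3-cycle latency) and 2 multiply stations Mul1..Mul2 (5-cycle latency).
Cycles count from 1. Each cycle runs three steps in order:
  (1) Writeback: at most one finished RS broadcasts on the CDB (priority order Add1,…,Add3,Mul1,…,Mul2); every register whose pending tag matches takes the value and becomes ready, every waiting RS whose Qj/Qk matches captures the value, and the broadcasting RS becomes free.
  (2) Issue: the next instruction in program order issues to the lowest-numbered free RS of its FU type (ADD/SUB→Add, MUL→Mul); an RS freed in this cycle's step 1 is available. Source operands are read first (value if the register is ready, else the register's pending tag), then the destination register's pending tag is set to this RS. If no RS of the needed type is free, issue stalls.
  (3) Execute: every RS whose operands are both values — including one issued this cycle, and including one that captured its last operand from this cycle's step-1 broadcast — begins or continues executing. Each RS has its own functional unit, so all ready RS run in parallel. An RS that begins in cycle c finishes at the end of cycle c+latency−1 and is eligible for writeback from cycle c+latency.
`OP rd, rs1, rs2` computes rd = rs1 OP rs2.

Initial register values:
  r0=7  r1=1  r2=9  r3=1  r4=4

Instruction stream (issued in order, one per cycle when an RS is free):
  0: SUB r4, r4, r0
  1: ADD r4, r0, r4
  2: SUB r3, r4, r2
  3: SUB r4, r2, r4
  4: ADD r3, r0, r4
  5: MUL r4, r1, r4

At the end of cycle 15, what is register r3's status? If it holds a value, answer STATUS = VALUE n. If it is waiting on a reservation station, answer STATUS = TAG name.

STATUS = VALUE 12

cycle 1: issue SUB r4<-Add1 // r0:7,r1:1,r2:9,r3:1,r4:Add1
cycle 2: issue ADD r4<-Add2 // r0:7,r1:1,r2:9,r3:1,r4:Add2
cycle 3: issue SUB r3<-Add3 // r0:7,r1:1,r2:9,r3:Add3,r4:Add2
cycle 4: CDB Add1=-3; issue SUB r4<-Add1 // r0:7,r1:1,r2:9,r3:Add3,r4:Add1
cycle 5: stall // r0:7,r1:1,r2:9,r3:Add3,r4:Add1
cycle 6: stall // r0:7,r1:1,r2:9,r3:Add3,r4:Add1
cycle 7: CDB Add2=4; issue ADD r3<-Add2 // r0:7,r1:1,r2:9,r3:Add2,r4:Add1
cycle 8: issue MUL r4<-Mul1 // r0:7,r1:1,r2:9,r3:Add2,r4:Mul1
cycle 9: - // r0:7,r1:1,r2:9,r3:Add2,r4:Mul1
cycle 10: CDB Add1=5 // r0:7,r1:1,r2:9,r3:Add2,r4:Mul1
cycle 11: CDB Add3=-5 // r0:7,r1:1,r2:9,r3:Add2,r4:Mul1
cycle 12: - // r0:7,r1:1,r2:9,r3:Add2,r4:Mul1
cycle 13: CDB Add2=12 // r0:7,r1:1,r2:9,r3:12,r4:Mul1
cycle 14: - // r0:7,r1:1,r2:9,r3:12,r4:Mul1
cycle 15: CDB Mul1=5 // r0:7,r1:1,r2:9,r3:12,r4:5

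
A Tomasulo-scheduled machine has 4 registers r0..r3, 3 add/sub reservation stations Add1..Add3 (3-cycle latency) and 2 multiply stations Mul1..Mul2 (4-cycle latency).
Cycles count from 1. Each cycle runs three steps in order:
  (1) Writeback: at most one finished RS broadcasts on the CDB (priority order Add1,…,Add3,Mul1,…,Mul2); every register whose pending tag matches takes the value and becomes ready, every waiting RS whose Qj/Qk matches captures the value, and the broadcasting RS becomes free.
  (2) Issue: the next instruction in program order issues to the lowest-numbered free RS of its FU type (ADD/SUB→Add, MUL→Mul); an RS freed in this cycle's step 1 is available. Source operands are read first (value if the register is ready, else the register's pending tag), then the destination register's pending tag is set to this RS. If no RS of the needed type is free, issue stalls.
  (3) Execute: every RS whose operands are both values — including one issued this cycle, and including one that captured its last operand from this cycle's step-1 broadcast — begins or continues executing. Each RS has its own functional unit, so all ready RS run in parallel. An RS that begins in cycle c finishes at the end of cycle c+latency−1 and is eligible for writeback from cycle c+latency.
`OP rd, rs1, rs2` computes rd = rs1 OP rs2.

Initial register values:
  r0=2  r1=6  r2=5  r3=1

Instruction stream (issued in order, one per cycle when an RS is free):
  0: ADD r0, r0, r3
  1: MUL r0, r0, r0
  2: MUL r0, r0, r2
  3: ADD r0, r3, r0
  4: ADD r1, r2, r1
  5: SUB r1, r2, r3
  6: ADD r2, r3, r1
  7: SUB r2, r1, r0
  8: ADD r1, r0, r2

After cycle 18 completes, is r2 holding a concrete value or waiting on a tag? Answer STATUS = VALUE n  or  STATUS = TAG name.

STATUS = TAG Add3

cycle 1: issue ADD r0<-Add1 // r0:Add1,r1:6,r2:5,r3:1
cycle 2: issue MUL r0<-Mul1 // r0:Mul1,r1:6,r2:5,r3:1
cycle 3: issue MUL r0<-Mul2 // r0:Mul2,r1:6,r2:5,r3:1
cycle 4: CDB Add1=3; issue ADD r0<-Add1 // r0:Add1,r1:6,r2:5,r3:1
cycle 5: issue ADD r1<-Add2 // r0:Add1,r1:Add2,r2:5,r3:1
cycle 6: issue SUB r1<-Add3 // r0:Add1,r1:Add3,r2:5,r3:1
cycle 7: stall // r0:Add1,r1:Add3,r2:5,r3:1
cycle 8: CDB Add2=11; issue ADD r2<-Add2 // r0:Add1,r1:Add3,r2:Add2,r3:1
cycle 9: CDB Add3=4; issue SUB r2<-Add3 // r0:Add1,r1:4,r2:Add3,r3:1
cycle 10: CDB Mul1=9; stall // r0:Add1,r1:4,r2:Add3,r3:1
cycle 11: stall // r0:Add1,r1:4,r2:Add3,r3:1
cycle 12: CDB Add2=5; issue ADD r1<-Add2 // r0:Add1,r1:Add2,r2:Add3,r3:1
cycle 13: - // r0:Add1,r1:Add2,r2:Add3,r3:1
cycle 14: CDB Mul2=45 // r0:Add1,r1:Add2,r2:Add3,r3:1
cycle 15: - // r0:Add1,r1:Add2,r2:Add3,r3:1
cycle 16: - // r0:Add1,r1:Add2,r2:Add3,r3:1
cycle 17: CDB Add1=46 // r0:46,r1:Add2,r2:Add3,r3:1
cycle 18: - // r0:46,r1:Add2,r2:Add3,r3:1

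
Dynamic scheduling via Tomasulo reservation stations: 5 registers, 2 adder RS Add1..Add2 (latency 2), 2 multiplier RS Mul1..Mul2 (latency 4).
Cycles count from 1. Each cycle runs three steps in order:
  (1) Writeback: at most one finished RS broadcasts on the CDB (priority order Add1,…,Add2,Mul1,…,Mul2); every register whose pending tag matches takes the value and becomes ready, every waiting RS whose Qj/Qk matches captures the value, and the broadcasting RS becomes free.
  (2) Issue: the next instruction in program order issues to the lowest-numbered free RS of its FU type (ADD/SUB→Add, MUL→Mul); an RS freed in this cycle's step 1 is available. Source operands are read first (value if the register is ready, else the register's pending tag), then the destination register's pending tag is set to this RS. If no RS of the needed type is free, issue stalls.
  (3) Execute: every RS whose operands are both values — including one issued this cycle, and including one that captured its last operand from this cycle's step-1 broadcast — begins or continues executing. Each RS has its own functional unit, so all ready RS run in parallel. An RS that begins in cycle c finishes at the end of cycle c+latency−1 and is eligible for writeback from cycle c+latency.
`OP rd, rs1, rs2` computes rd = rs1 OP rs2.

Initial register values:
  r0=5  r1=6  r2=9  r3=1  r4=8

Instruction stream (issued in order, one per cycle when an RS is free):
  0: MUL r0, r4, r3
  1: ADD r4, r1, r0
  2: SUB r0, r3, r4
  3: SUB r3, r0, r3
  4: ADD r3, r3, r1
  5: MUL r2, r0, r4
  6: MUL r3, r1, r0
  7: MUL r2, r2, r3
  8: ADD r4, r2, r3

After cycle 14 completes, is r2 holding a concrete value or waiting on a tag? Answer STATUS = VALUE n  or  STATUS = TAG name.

STATUS = TAG Mul1

cycle 1: issue MUL r0<-Mul1 // r0:Mul1,r1:6,r2:9,r3:1,r4:8
cycle 2: issue ADD r4<-Add1 // r0:Mul1,r1:6,r2:9,r3:1,r4:Add1
cycle 3: issue SUB r0<-Add2 // r0:Add2,r1:6,r2:9,r3:1,r4:Add1
cycle 4: stall // r0:Add2,r1:6,r2:9,r3:1,r4:Add1
cycle 5: CDB Mul1=8; stall // r0:Add2,r1:6,r2:9,r3:1,r4:Add1
cycle 6: stall // r0:Add2,r1:6,r2:9,r3:1,r4:Add1
cycle 7: CDB Add1=14; issue SUB r3<-Add1 // r0:Add2,r1:6,r2:9,r3:Add1,r4:14
cycle 8: stall // r0:Add2,r1:6,r2:9,r3:Add1,r4:14
cycle 9: CDB Add2=-13; issue ADD r3<-Add2 // r0:-13,r1:6,r2:9,r3:Add2,r4:14
cycle 10: issue MUL r2<-Mul1 // r0:-13,r1:6,r2:Mul1,r3:Add2,r4:14
cycle 11: CDB Add1=-14; issue MUL r3<-Mul2 // r0:-13,r1:6,r2:Mul1,r3:Mul2,r4:14
cycle 12: stall // r0:-13,r1:6,r2:Mul1,r3:Mul2,r4:14
cycle 13: CDB Add2=-8; stall // r0:-13,r1:6,r2:Mul1,r3:Mul2,r4:14
cycle 14: CDB Mul1=-182; issue MUL r2<-Mul1 // r0:-13,r1:6,r2:Mul1,r3:Mul2,r4:14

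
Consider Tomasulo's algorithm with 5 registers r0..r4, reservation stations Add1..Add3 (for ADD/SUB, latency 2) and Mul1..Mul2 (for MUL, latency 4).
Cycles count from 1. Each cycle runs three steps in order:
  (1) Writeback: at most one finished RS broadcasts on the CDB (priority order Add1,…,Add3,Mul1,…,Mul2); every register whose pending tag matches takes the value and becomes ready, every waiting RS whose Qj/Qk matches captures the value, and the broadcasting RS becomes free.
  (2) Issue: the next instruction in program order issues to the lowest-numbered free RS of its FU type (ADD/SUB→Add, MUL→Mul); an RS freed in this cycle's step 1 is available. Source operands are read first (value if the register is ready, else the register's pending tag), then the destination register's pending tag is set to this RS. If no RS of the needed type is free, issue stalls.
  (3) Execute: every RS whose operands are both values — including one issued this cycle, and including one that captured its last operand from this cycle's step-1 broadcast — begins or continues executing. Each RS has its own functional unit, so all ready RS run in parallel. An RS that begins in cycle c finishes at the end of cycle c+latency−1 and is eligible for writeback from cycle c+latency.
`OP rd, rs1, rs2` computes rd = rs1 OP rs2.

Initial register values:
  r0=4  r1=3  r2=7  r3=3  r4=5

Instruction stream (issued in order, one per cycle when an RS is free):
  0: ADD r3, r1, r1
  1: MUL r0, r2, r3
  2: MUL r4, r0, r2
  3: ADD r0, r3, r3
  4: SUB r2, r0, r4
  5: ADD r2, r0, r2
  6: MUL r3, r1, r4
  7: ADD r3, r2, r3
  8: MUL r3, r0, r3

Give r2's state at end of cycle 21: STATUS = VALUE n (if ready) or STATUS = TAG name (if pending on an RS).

c1: issue ADD r3<-Add1 | r0:4,r1:3,r2:7,r3:Add1,r4:5
c2: issue MUL r0<-Mul1 | r0:Mul1,r1:3,r2:7,r3:Add1,r4:5
c3: CDB Add1=6; issue MUL r4<-Mul2 | r0:Mul1,r1:3,r2:7,r3:6,r4:Mul2
c4: issue ADD r0<-Add1 | r0:Add1,r1:3,r2:7,r3:6,r4:Mul2
c5: issue SUB r2<-Add2 | r0:Add1,r1:3,r2:Add2,r3:6,r4:Mul2
c6: CDB Add1=12; issue ADD r2<-Add1 | r0:12,r1:3,r2:Add1,r3:6,r4:Mul2
c7: CDB Mul1=42; issue MUL r3<-Mul1 | r0:12,r1:3,r2:Add1,r3:Mul1,r4:Mul2
c8: issue ADD r3<-Add3 | r0:12,r1:3,r2:Add1,r3:Add3,r4:Mul2
c9: stall | r0:12,r1:3,r2:Add1,r3:Add3,r4:Mul2
c10: stall | r0:12,r1:3,r2:Add1,r3:Add3,r4:Mul2
c11: CDB Mul2=294; issue MUL r3<-Mul2 | r0:12,r1:3,r2:Add1,r3:Mul2,r4:294
c12: - | r0:12,r1:3,r2:Add1,r3:Mul2,r4:294
c13: CDB Add2=-282 | r0:12,r1:3,r2:Add1,r3:Mul2,r4:294
c14: - | r0:12,r1:3,r2:Add1,r3:Mul2,r4:294
c15: CDB Add1=-270 | r0:12,r1:3,r2:-270,r3:Mul2,r4:294
c16: CDB Mul1=882 | r0:12,r1:3,r2:-270,r3:Mul2,r4:294
c17: - | r0:12,r1:3,r2:-270,r3:Mul2,r4:294
c18: CDB Add3=612 | r0:12,r1:3,r2:-270,r3:Mul2,r4:294
c19: - | r0:12,r1:3,r2:-270,r3:Mul2,r4:294
c20: - | r0:12,r1:3,r2:-270,r3:Mul2,r4:294
c21: - | r0:12,r1:3,r2:-270,r3:Mul2,r4:294

STATUS = VALUE -270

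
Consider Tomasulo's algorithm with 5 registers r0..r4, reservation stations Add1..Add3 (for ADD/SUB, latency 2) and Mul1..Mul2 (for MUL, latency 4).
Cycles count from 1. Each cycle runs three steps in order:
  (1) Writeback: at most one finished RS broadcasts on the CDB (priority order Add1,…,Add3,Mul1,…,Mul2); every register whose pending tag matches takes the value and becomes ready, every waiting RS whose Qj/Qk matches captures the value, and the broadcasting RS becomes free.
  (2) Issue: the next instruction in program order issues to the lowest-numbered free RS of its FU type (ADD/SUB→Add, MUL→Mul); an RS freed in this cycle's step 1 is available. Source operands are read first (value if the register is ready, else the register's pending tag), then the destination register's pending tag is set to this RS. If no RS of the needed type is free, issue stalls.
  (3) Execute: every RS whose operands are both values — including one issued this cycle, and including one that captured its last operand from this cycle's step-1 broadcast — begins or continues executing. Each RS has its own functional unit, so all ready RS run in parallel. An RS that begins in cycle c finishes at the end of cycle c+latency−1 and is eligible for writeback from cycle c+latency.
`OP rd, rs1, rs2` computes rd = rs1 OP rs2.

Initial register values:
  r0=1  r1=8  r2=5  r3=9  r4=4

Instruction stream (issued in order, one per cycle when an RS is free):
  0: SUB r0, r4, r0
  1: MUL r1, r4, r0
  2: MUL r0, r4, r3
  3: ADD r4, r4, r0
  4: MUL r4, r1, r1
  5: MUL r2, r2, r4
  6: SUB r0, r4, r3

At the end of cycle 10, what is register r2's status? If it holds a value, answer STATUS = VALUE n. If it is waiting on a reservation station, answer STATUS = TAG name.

STATUS = TAG Mul2

cycle 1: issue SUB r0<-Add1 // r0:Add1,r1:8,r2:5,r3:9,r4:4
cycle 2: issue MUL r1<-Mul1 // r0:Add1,r1:Mul1,r2:5,r3:9,r4:4
cycle 3: CDB Add1=3; issue MUL r0<-Mul2 // r0:Mul2,r1:Mul1,r2:5,r3:9,r4:4
cycle 4: issue ADD r4<-Add1 // r0:Mul2,r1:Mul1,r2:5,r3:9,r4:Add1
cycle 5: stall // r0:Mul2,r1:Mul1,r2:5,r3:9,r4:Add1
cycle 6: stall // r0:Mul2,r1:Mul1,r2:5,r3:9,r4:Add1
cycle 7: CDB Mul1=12; issue MUL r4<-Mul1 // r0:Mul2,r1:12,r2:5,r3:9,r4:Mul1
cycle 8: CDB Mul2=36; issue MUL r2<-Mul2 // r0:36,r1:12,r2:Mul2,r3:9,r4:Mul1
cycle 9: issue SUB r0<-Add2 // r0:Add2,r1:12,r2:Mul2,r3:9,r4:Mul1
cycle 10: CDB Add1=40 // r0:Add2,r1:12,r2:Mul2,r3:9,r4:Mul1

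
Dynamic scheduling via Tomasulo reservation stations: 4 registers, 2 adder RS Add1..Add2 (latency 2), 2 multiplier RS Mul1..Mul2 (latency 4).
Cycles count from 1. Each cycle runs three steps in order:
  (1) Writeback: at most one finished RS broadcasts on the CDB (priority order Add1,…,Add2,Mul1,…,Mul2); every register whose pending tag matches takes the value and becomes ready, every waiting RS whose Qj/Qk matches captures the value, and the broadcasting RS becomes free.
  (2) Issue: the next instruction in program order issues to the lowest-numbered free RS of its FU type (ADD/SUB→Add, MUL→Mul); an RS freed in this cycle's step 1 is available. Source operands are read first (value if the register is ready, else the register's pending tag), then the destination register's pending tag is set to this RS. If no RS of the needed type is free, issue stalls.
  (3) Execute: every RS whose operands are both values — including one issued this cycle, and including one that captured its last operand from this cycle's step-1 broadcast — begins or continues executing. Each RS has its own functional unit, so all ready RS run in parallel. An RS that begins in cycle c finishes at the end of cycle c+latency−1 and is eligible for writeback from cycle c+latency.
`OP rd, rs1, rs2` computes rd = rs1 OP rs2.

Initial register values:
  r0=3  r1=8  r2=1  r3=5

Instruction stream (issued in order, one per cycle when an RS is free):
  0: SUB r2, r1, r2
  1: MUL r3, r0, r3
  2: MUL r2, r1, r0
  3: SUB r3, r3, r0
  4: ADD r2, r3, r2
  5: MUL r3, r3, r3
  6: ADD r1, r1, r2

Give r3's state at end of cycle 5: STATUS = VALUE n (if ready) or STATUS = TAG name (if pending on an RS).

c1: issue SUB r2<-Add1 | r0:3,r1:8,r2:Add1,r3:5
c2: issue MUL r3<-Mul1 | r0:3,r1:8,r2:Add1,r3:Mul1
c3: CDB Add1=7; issue MUL r2<-Mul2 | r0:3,r1:8,r2:Mul2,r3:Mul1
c4: issue SUB r3<-Add1 | r0:3,r1:8,r2:Mul2,r3:Add1
c5: issue ADD r2<-Add2 | r0:3,r1:8,r2:Add2,r3:Add1

STATUS = TAG Add1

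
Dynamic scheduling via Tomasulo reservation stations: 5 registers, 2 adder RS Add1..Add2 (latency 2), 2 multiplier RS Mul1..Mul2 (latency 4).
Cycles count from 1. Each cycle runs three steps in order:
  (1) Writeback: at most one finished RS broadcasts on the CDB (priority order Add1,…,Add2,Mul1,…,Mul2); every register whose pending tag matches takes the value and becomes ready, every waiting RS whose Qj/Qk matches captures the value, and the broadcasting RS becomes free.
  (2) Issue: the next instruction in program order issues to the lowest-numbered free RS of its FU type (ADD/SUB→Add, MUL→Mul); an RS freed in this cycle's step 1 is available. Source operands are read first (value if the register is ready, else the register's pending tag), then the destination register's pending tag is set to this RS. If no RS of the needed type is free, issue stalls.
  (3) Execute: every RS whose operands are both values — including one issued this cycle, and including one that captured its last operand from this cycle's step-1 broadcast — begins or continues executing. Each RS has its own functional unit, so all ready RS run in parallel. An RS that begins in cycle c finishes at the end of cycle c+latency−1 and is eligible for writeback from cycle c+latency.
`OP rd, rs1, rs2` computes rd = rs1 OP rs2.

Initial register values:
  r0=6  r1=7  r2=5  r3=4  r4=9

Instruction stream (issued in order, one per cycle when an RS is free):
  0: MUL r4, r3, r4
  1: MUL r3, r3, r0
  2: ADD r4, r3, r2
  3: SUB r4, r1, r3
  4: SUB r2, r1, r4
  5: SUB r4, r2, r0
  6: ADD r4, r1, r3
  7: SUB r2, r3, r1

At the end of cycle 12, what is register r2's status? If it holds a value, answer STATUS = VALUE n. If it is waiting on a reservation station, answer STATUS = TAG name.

c1: issue MUL r4<-Mul1 | r0:6,r1:7,r2:5,r3:4,r4:Mul1
c2: issue MUL r3<-Mul2 | r0:6,r1:7,r2:5,r3:Mul2,r4:Mul1
c3: issue ADD r4<-Add1 | r0:6,r1:7,r2:5,r3:Mul2,r4:Add1
c4: issue SUB r4<-Add2 | r0:6,r1:7,r2:5,r3:Mul2,r4:Add2
c5: CDB Mul1=36; stall | r0:6,r1:7,r2:5,r3:Mul2,r4:Add2
c6: CDB Mul2=24; stall | r0:6,r1:7,r2:5,r3:24,r4:Add2
c7: stall | r0:6,r1:7,r2:5,r3:24,r4:Add2
c8: CDB Add1=29; issue SUB r2<-Add1 | r0:6,r1:7,r2:Add1,r3:24,r4:Add2
c9: CDB Add2=-17; issue SUB r4<-Add2 | r0:6,r1:7,r2:Add1,r3:24,r4:Add2
c10: stall | r0:6,r1:7,r2:Add1,r3:24,r4:Add2
c11: CDB Add1=24; issue ADD r4<-Add1 | r0:6,r1:7,r2:24,r3:24,r4:Add1
c12: stall | r0:6,r1:7,r2:24,r3:24,r4:Add1

STATUS = VALUE 24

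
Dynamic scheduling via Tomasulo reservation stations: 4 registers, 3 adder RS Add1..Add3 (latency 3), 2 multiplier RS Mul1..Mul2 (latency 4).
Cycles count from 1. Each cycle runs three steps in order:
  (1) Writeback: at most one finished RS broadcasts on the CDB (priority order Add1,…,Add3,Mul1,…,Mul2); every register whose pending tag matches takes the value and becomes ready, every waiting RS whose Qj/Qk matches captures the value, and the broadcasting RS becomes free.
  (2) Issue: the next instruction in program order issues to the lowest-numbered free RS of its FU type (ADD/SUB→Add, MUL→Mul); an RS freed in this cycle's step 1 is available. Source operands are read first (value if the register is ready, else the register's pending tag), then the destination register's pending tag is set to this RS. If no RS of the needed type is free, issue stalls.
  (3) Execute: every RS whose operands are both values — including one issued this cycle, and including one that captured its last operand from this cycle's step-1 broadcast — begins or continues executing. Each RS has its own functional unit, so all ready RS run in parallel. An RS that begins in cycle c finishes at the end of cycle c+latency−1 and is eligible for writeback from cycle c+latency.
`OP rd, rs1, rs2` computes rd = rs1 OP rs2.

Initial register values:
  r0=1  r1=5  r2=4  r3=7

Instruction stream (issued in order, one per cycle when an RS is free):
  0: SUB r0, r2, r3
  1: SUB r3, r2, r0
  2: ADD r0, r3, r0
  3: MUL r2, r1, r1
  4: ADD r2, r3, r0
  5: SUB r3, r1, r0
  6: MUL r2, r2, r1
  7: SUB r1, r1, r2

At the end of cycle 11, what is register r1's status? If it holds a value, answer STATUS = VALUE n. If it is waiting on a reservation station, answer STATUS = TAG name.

STATUS = TAG Add3

  c1: issue SUB r0<-Add1  regs: r0:Add1,r1:5,r2:4,r3:7
  c2: issue SUB r3<-Add2  regs: r0:Add1,r1:5,r2:4,r3:Add2
  c3: issue ADD r0<-Add3  regs: r0:Add3,r1:5,r2:4,r3:Add2
  c4: CDB Add1=-3; issue MUL r2<-Mul1  regs: r0:Add3,r1:5,r2:Mul1,r3:Add2
  c5: issue ADD r2<-Add1  regs: r0:Add3,r1:5,r2:Add1,r3:Add2
  c6: stall  regs: r0:Add3,r1:5,r2:Add1,r3:Add2
  c7: CDB Add2=7; issue SUB r3<-Add2  regs: r0:Add3,r1:5,r2:Add1,r3:Add2
  c8: CDB Mul1=25; issue MUL r2<-Mul1  regs: r0:Add3,r1:5,r2:Mul1,r3:Add2
  c9: stall  regs: r0:Add3,r1:5,r2:Mul1,r3:Add2
  c10: CDB Add3=4; issue SUB r1<-Add3  regs: r0:4,r1:Add3,r2:Mul1,r3:Add2
  c11: -  regs: r0:4,r1:Add3,r2:Mul1,r3:Add2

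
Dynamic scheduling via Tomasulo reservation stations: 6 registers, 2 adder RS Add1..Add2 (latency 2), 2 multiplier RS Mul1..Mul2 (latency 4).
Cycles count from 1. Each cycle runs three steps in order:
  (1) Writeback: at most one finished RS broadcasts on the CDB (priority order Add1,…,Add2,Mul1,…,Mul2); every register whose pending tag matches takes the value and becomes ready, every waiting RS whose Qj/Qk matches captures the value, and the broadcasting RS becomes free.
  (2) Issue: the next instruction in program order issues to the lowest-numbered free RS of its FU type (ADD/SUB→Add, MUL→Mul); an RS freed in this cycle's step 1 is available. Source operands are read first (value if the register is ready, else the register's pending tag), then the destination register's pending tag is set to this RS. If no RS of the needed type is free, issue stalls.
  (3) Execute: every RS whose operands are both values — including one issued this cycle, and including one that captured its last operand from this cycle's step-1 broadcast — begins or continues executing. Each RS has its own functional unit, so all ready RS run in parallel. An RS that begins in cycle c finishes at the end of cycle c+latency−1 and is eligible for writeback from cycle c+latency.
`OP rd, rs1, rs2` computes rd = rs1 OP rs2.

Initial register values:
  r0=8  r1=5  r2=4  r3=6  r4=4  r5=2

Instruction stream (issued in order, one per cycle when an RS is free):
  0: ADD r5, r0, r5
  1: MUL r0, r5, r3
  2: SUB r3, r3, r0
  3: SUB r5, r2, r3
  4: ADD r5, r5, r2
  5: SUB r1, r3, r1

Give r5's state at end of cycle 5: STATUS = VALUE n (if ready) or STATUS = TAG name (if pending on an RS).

STATUS = TAG Add2

c1: issue ADD r5<-Add1 | r0:8,r1:5,r2:4,r3:6,r4:4,r5:Add1
c2: issue MUL r0<-Mul1 | r0:Mul1,r1:5,r2:4,r3:6,r4:4,r5:Add1
c3: CDB Add1=10; issue SUB r3<-Add1 | r0:Mul1,r1:5,r2:4,r3:Add1,r4:4,r5:10
c4: issue SUB r5<-Add2 | r0:Mul1,r1:5,r2:4,r3:Add1,r4:4,r5:Add2
c5: stall | r0:Mul1,r1:5,r2:4,r3:Add1,r4:4,r5:Add2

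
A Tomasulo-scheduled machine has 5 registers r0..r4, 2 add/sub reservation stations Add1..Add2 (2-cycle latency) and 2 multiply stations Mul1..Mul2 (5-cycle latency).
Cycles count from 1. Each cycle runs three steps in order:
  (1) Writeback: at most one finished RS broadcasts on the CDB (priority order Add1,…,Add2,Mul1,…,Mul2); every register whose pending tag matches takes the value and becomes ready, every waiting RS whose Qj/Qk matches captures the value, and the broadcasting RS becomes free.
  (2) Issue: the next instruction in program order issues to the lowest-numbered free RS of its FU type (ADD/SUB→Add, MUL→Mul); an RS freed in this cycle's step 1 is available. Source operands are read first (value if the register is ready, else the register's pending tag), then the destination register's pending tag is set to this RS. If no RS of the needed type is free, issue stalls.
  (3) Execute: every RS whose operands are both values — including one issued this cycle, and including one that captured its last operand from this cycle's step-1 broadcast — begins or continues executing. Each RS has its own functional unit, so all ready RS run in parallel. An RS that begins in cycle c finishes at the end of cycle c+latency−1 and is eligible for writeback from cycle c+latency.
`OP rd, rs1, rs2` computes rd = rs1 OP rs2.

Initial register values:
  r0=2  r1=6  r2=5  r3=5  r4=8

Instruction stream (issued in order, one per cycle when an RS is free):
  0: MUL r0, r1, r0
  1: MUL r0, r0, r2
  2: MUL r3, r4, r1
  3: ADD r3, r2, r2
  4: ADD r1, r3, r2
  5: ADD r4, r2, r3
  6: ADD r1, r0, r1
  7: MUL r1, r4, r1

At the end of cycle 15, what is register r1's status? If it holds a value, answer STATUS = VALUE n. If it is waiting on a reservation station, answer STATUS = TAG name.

c1: issue MUL r0<-Mul1 | r0:Mul1,r1:6,r2:5,r3:5,r4:8
c2: issue MUL r0<-Mul2 | r0:Mul2,r1:6,r2:5,r3:5,r4:8
c3: stall | r0:Mul2,r1:6,r2:5,r3:5,r4:8
c4: stall | r0:Mul2,r1:6,r2:5,r3:5,r4:8
c5: stall | r0:Mul2,r1:6,r2:5,r3:5,r4:8
c6: CDB Mul1=12; issue MUL r3<-Mul1 | r0:Mul2,r1:6,r2:5,r3:Mul1,r4:8
c7: issue ADD r3<-Add1 | r0:Mul2,r1:6,r2:5,r3:Add1,r4:8
c8: issue ADD r1<-Add2 | r0:Mul2,r1:Add2,r2:5,r3:Add1,r4:8
c9: CDB Add1=10; issue ADD r4<-Add1 | r0:Mul2,r1:Add2,r2:5,r3:10,r4:Add1
c10: stall | r0:Mul2,r1:Add2,r2:5,r3:10,r4:Add1
c11: CDB Add1=15; issue ADD r1<-Add1 | r0:Mul2,r1:Add1,r2:5,r3:10,r4:15
c12: CDB Add2=15; stall | r0:Mul2,r1:Add1,r2:5,r3:10,r4:15
c13: CDB Mul1=48; issue MUL r1<-Mul1 | r0:Mul2,r1:Mul1,r2:5,r3:10,r4:15
c14: CDB Mul2=60 | r0:60,r1:Mul1,r2:5,r3:10,r4:15
c15: - | r0:60,r1:Mul1,r2:5,r3:10,r4:15

STATUS = TAG Mul1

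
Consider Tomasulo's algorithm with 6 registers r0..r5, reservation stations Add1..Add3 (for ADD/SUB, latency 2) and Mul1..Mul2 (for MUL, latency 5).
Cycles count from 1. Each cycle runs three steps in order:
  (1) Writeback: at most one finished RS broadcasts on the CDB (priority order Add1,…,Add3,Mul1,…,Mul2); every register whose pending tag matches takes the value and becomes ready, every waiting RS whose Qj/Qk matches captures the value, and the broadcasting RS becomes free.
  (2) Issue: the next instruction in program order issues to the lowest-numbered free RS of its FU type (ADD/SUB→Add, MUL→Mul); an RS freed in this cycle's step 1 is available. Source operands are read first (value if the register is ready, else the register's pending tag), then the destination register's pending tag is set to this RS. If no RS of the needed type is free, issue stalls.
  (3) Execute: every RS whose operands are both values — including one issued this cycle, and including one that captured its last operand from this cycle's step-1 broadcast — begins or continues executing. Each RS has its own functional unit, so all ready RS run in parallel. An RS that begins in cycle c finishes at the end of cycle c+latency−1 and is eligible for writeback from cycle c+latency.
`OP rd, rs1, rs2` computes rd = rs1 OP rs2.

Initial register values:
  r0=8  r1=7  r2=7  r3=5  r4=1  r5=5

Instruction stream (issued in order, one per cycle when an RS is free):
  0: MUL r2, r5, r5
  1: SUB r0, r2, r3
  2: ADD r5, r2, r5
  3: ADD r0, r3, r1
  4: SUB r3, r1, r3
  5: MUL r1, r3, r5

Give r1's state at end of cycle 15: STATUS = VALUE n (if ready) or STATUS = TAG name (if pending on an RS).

STATUS = VALUE 60

cycle 1: issue MUL r2<-Mul1 // r0:8,r1:7,r2:Mul1,r3:5,r4:1,r5:5
cycle 2: issue SUB r0<-Add1 // r0:Add1,r1:7,r2:Mul1,r3:5,r4:1,r5:5
cycle 3: issue ADD r5<-Add2 // r0:Add1,r1:7,r2:Mul1,r3:5,r4:1,r5:Add2
cycle 4: issue ADD r0<-Add3 // r0:Add3,r1:7,r2:Mul1,r3:5,r4:1,r5:Add2
cycle 5: stall // r0:Add3,r1:7,r2:Mul1,r3:5,r4:1,r5:Add2
cycle 6: CDB Add3=12; issue SUB r3<-Add3 // r0:12,r1:7,r2:Mul1,r3:Add3,r4:1,r5:Add2
cycle 7: CDB Mul1=25; issue MUL r1<-Mul1 // r0:12,r1:Mul1,r2:25,r3:Add3,r4:1,r5:Add2
cycle 8: CDB Add3=2 // r0:12,r1:Mul1,r2:25,r3:2,r4:1,r5:Add2
cycle 9: CDB Add1=20 // r0:12,r1:Mul1,r2:25,r3:2,r4:1,r5:Add2
cycle 10: CDB Add2=30 // r0:12,r1:Mul1,r2:25,r3:2,r4:1,r5:30
cycle 11: - // r0:12,r1:Mul1,r2:25,r3:2,r4:1,r5:30
cycle 12: - // r0:12,r1:Mul1,r2:25,r3:2,r4:1,r5:30
cycle 13: - // r0:12,r1:Mul1,r2:25,r3:2,r4:1,r5:30
cycle 14: - // r0:12,r1:Mul1,r2:25,r3:2,r4:1,r5:30
cycle 15: CDB Mul1=60 // r0:12,r1:60,r2:25,r3:2,r4:1,r5:30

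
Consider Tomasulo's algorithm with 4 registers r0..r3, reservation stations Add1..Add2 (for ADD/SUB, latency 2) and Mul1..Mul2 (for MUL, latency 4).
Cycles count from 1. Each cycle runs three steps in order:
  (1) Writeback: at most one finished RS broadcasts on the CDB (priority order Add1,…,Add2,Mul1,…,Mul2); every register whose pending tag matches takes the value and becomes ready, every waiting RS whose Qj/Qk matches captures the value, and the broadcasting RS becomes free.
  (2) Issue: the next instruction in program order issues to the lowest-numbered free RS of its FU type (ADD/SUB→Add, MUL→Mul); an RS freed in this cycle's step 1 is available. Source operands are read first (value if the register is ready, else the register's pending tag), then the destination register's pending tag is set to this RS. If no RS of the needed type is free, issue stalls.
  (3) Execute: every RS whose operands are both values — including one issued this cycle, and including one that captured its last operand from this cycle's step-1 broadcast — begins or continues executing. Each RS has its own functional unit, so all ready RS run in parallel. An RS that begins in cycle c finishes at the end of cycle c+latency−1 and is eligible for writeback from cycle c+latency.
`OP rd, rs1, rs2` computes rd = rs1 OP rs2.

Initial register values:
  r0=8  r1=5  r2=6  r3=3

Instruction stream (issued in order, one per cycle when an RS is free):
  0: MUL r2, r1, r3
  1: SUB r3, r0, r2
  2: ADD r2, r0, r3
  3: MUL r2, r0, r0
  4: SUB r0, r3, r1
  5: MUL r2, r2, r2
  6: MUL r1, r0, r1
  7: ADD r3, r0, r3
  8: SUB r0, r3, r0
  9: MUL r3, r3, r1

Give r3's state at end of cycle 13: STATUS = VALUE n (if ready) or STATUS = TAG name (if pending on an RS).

STATUS = TAG Mul1

cycle 1: issue MUL r2<-Mul1 // r0:8,r1:5,r2:Mul1,r3:3
cycle 2: issue SUB r3<-Add1 // r0:8,r1:5,r2:Mul1,r3:Add1
cycle 3: issue ADD r2<-Add2 // r0:8,r1:5,r2:Add2,r3:Add1
cycle 4: issue MUL r2<-Mul2 // r0:8,r1:5,r2:Mul2,r3:Add1
cycle 5: CDB Mul1=15; stall // r0:8,r1:5,r2:Mul2,r3:Add1
cycle 6: stall // r0:8,r1:5,r2:Mul2,r3:Add1
cycle 7: CDB Add1=-7; issue SUB r0<-Add1 // r0:Add1,r1:5,r2:Mul2,r3:-7
cycle 8: CDB Mul2=64; issue MUL r2<-Mul1 // r0:Add1,r1:5,r2:Mul1,r3:-7
cycle 9: CDB Add1=-12; issue MUL r1<-Mul2 // r0:-12,r1:Mul2,r2:Mul1,r3:-7
cycle 10: CDB Add2=1; issue ADD r3<-Add1 // r0:-12,r1:Mul2,r2:Mul1,r3:Add1
cycle 11: issue SUB r0<-Add2 // r0:Add2,r1:Mul2,r2:Mul1,r3:Add1
cycle 12: CDB Add1=-19; stall // r0:Add2,r1:Mul2,r2:Mul1,r3:-19
cycle 13: CDB Mul1=4096; issue MUL r3<-Mul1 // r0:Add2,r1:Mul2,r2:4096,r3:Mul1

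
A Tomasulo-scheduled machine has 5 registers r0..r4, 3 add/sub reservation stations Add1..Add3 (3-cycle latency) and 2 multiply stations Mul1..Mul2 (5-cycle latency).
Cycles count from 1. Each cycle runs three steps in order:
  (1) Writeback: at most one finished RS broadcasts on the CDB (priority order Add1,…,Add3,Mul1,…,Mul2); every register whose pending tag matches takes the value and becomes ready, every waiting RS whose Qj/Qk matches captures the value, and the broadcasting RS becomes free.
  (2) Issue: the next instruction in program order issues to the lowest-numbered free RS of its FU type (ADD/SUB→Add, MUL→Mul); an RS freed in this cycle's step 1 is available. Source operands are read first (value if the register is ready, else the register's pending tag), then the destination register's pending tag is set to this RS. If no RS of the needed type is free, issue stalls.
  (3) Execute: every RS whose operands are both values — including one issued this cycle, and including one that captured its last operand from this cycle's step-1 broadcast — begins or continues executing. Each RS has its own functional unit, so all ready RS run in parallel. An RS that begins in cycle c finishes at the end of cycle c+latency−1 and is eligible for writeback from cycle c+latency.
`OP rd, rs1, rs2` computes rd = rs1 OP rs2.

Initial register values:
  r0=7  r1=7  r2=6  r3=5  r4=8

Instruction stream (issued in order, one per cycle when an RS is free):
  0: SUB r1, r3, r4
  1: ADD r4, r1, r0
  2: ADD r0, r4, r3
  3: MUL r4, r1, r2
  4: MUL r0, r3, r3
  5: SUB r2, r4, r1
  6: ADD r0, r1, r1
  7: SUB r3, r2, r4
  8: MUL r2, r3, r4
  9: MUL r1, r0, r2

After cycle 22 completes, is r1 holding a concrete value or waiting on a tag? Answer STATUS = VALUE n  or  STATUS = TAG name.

cycle 1: issue SUB r1<-Add1 // r0:7,r1:Add1,r2:6,r3:5,r4:8
cycle 2: issue ADD r4<-Add2 // r0:7,r1:Add1,r2:6,r3:5,r4:Add2
cycle 3: issue ADD r0<-Add3 // r0:Add3,r1:Add1,r2:6,r3:5,r4:Add2
cycle 4: CDB Add1=-3; issue MUL r4<-Mul1 // r0:Add3,r1:-3,r2:6,r3:5,r4:Mul1
cycle 5: issue MUL r0<-Mul2 // r0:Mul2,r1:-3,r2:6,r3:5,r4:Mul1
cycle 6: issue SUB r2<-Add1 // r0:Mul2,r1:-3,r2:Add1,r3:5,r4:Mul1
cycle 7: CDB Add2=4; issue ADD r0<-Add2 // r0:Add2,r1:-3,r2:Add1,r3:5,r4:Mul1
cycle 8: stall // r0:Add2,r1:-3,r2:Add1,r3:5,r4:Mul1
cycle 9: CDB Mul1=-18; stall // r0:Add2,r1:-3,r2:Add1,r3:5,r4:-18
cycle 10: CDB Add2=-6; issue SUB r3<-Add2 // r0:-6,r1:-3,r2:Add1,r3:Add2,r4:-18
cycle 11: CDB Add3=9; issue MUL r2<-Mul1 // r0:-6,r1:-3,r2:Mul1,r3:Add2,r4:-18
cycle 12: CDB Add1=-15; stall // r0:-6,r1:-3,r2:Mul1,r3:Add2,r4:-18
cycle 13: CDB Mul2=25; issue MUL r1<-Mul2 // r0:-6,r1:Mul2,r2:Mul1,r3:Add2,r4:-18
cycle 14: - // r0:-6,r1:Mul2,r2:Mul1,r3:Add2,r4:-18
cycle 15: CDB Add2=3 // r0:-6,r1:Mul2,r2:Mul1,r3:3,r4:-18
cycle 16: - // r0:-6,r1:Mul2,r2:Mul1,r3:3,r4:-18
cycle 17: - // r0:-6,r1:Mul2,r2:Mul1,r3:3,r4:-18
cycle 18: - // r0:-6,r1:Mul2,r2:Mul1,r3:3,r4:-18
cycle 19: - // r0:-6,r1:Mul2,r2:Mul1,r3:3,r4:-18
cycle 20: CDB Mul1=-54 // r0:-6,r1:Mul2,r2:-54,r3:3,r4:-18
cycle 21: - // r0:-6,r1:Mul2,r2:-54,r3:3,r4:-18
cycle 22: - // r0:-6,r1:Mul2,r2:-54,r3:3,r4:-18

STATUS = TAG Mul2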